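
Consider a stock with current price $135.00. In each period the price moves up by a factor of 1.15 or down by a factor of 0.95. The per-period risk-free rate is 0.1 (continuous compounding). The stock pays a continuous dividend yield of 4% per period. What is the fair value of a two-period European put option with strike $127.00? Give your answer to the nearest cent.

Per-period risk-free factor R = e^0.1 = 1.1052; dividend-adjusted growth = e^(0.1−0.04) = 1.0618.
Risk-neutral probability p = (1.0618 − 0.95)/(1.15 − 0.95) = 0.1118/0.2000 = 0.5592
Terminal stock prices: S_uu = 178.5, S_ud = 147.5, S_dd = 121.8
Terminal payoffs (K − S): max(-51.54, 0) = 0, max(-20.49, 0) = 0, max(5.163, 0) = 5.163
Node u (S = 155.2): V_u = e^(−0.1)·[0.5592·0.0000 + 0.4408·0.0000] = 0.0000
Node d (S = 128.2): V_d = e^(−0.1)·[0.5592·0.0000 + 0.4408·5.1625] = 2.0592
Node 0 (S = 135): V_0 = e^(−0.1)·[0.5592·0.0000 + 0.4408·2.0592] = 0.8213

$0.82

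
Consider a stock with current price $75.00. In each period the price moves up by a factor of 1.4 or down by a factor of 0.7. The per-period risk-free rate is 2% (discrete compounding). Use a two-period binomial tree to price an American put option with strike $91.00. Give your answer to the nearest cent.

Risk-neutral probability p = (1 + 0.02 − 0.7)/(1.4 − 0.7) = 0.3200/0.7000 = 0.4571
Terminal stock prices: S_uu = 147, S_ud = 73.5, S_dd = 36.75
Terminal payoffs (K − S): max(-56, 0) = 0, max(17.5, 0) = 17.5, max(54.25, 0) = 54.25
Node u (S = 105): continuation = 1/1.02·[0.4571·0.0000 + 0.5429·17.5000] = 9.3137; exercise value = 0.0000 ≤ continuation, so V_u = 9.3137
Node d (S = 52.5): continuation = 1/1.02·[0.4571·17.5000 + 0.5429·54.2500] = 36.7157; exercise value = 38.5000 > continuation, so V_d = 38.5000 (exercise)
Node 0 (S = 75): continuation = 1/1.02·[0.4571·9.3137 + 0.5429·38.5000] = 24.6644; exercise value = 16.0000 ≤ continuation, so V_0 = 24.6644

$24.66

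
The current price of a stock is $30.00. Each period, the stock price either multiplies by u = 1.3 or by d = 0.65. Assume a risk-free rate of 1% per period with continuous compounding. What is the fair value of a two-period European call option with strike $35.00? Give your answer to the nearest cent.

Risk-neutral probability p = (e^0.01 − 0.65)/(1.3 − 0.65) = 0.3601/0.6500 = 0.5539
Terminal stock prices: S_uu = 50.7, S_ud = 25.35, S_dd = 12.68
Terminal payoffs (S − K): max(15.7, 0) = 15.7, max(-9.65, 0) = 0, max(-22.32, 0) = 0
Node u (S = 39): V_u = e^(−0.01)·[0.5539·15.7000 + 0.4461·0.0000] = 8.6101
Node d (S = 19.5): V_d = e^(−0.01)·[0.5539·0.0000 + 0.4461·0.0000] = 0.0000
Node 0 (S = 30): V_0 = e^(−0.01)·[0.5539·8.6101 + 0.4461·0.0000] = 4.7219

$4.72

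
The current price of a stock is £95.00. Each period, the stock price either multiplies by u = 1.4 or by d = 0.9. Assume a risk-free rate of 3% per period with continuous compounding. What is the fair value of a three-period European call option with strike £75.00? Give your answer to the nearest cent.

£28.57

Risk-neutral probability p = (e^0.03 − 0.9)/(1.4 − 0.9) = 0.1305/0.5000 = 0.2609
Terminal stock prices: S_uuu = 260.7, S_uud = 167.6, S_udd = 107.7, S_ddd = 69.26
Terminal payoffs (S − K): max(185.7, 0) = 185.7, max(92.58, 0) = 92.58, max(32.73, 0) = 32.73, max(-5.745, 0) = 0
Node uu (S = 186.2): V_uu = e^(−0.03)·[0.2609·185.6800 + 0.7391·92.5800] = 113.4166
Node ud (S = 119.7): V_ud = e^(−0.03)·[0.2609·92.5800 + 0.7391·32.7300] = 46.9166
Node dd (S = 76.95): V_dd = e^(−0.03)·[0.2609·32.7300 + 0.7391·0.0000] = 8.2872
Node u (S = 133): V_u = e^(−0.03)·[0.2609·113.4166 + 0.7391·46.9166] = 62.3677
Node d (S = 85.5): V_d = e^(−0.03)·[0.2609·46.9166 + 0.7391·8.2872] = 17.8231
Node 0 (S = 95): V_0 = e^(−0.03)·[0.2609·62.3677 + 0.7391·17.8231] = 28.5750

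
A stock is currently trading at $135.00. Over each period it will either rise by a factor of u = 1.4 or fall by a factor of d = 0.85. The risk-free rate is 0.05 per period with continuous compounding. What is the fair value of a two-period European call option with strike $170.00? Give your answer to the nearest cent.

$11.46

Risk-neutral probability p = (e^0.05 − 0.85)/(1.4 − 0.85) = 0.2013/0.5500 = 0.3659
Terminal stock prices: S_uu = 264.6, S_ud = 160.7, S_dd = 97.54
Terminal payoffs (S − K): max(94.6, 0) = 94.6, max(-9.35, 0) = 0, max(-72.46, 0) = 0
Node u (S = 189): V_u = e^(−0.05)·[0.3659·94.6000 + 0.6341·0.0000] = 32.9303
Node d (S = 114.8): V_d = e^(−0.05)·[0.3659·0.0000 + 0.6341·0.0000] = 0.0000
Node 0 (S = 135): V_0 = e^(−0.05)·[0.3659·32.9303 + 0.6341·0.0000] = 11.4630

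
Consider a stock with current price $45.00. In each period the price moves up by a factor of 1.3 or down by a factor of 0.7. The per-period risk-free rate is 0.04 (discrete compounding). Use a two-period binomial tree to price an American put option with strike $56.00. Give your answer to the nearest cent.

Risk-neutral probability p = (1 + 0.04 − 0.7)/(1.3 − 0.7) = 0.3400/0.6000 = 0.5667
Terminal stock prices: S_uu = 76.05, S_ud = 40.95, S_dd = 22.05
Terminal payoffs (K − S): max(-20.05, 0) = 0, max(15.05, 0) = 15.05, max(33.95, 0) = 33.95
Node u (S = 58.5): continuation = 1/1.04·[0.5667·0.0000 + 0.4333·15.0500] = 6.2708; exercise value = 0.0000 ≤ continuation, so V_u = 6.2708
Node d (S = 31.5): continuation = 1/1.04·[0.5667·15.0500 + 0.4333·33.9500] = 22.3462; exercise value = 24.5000 > continuation, so V_d = 24.5000 (exercise)
Node 0 (S = 45): continuation = 1/1.04·[0.5667·6.2708 + 0.4333·24.5000] = 13.6251; exercise value = 11.0000 ≤ continuation, so V_0 = 13.6251

$13.63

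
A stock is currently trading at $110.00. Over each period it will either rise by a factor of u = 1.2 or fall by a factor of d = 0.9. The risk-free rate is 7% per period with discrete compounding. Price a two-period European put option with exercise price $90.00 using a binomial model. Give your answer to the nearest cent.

$0.15

Risk-neutral probability p = (1 + 0.07 − 0.9)/(1.2 − 0.9) = 0.1700/0.3000 = 0.5667
Terminal stock prices: S_uu = 158.4, S_ud = 118.8, S_dd = 89.1
Terminal payoffs (K − S): max(-68.4, 0) = 0, max(-28.8, 0) = 0, max(0.9, 0) = 0.9
Node u (S = 132): V_u = 1/1.07·[0.5667·0.0000 + 0.4333·0.0000] = 0.0000
Node d (S = 99): V_d = 1/1.07·[0.5667·0.0000 + 0.4333·0.9000] = 0.3645
Node 0 (S = 110): V_0 = 1/1.07·[0.5667·0.0000 + 0.4333·0.3645] = 0.1476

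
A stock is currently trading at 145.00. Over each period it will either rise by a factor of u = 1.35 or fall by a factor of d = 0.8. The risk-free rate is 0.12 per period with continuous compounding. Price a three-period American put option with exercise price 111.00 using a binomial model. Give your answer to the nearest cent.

Risk-neutral probability p = (e^0.12 − 0.8)/(1.35 − 0.8) = 0.3275/0.5500 = 0.5954
Terminal stock prices: S_uuu = 356.8, S_uud = 211.4, S_udd = 125.3, S_ddd = 74.24
Terminal payoffs (K − S): max(-245.8, 0) = 0, max(-100.4, 0) = 0, max(-14.28, 0) = 0, max(36.76, 0) = 36.76
Node uu (S = 264.3): continuation = e^(−0.12)·[0.5954·0.0000 + 0.4046·0.0000] = 0.0000; exercise value = 0.0000 ≤ continuation, so V_uu = 0.0000
Node ud (S = 156.6): continuation = e^(−0.12)·[0.5954·0.0000 + 0.4046·0.0000] = 0.0000; exercise value = 0.0000 ≤ continuation, so V_ud = 0.0000
Node dd (S = 92.8): continuation = e^(−0.12)·[0.5954·0.0000 + 0.4046·36.7600] = 13.1897; exercise value = 18.2000 > continuation, so V_dd = 18.2000 (exercise)
Node u (S = 195.8): continuation = e^(−0.12)·[0.5954·0.0000 + 0.4046·0.0000] = 0.0000; exercise value = 0.0000 ≤ continuation, so V_u = 0.0000
Node d (S = 116): continuation = e^(−0.12)·[0.5954·0.0000 + 0.4046·18.2000] = 6.5302; exercise value = 0.0000 ≤ continuation, so V_d = 6.5302
Node 0 (S = 145): continuation = e^(−0.12)·[0.5954·0.0000 + 0.4046·6.5302] = 2.3431; exercise value = 0.0000 ≤ continuation, so V_0 = 2.3431

2.34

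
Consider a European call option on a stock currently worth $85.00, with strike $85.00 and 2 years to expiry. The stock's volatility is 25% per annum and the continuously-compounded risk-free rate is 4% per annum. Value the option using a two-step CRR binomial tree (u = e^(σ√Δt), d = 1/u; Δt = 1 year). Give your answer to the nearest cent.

$13.69

CRR parameters: u = e^(σ√Δt) = e^(0.25·√1) = 1.2840, d = 1/u = 0.7788
Per-period rate: rΔt = 0.04·1 = 0.04, so R = e^0.04 = 1.0408
Risk-neutral probability p = (e^0.04 − 0.7788)/(1.2840 − 0.7788) = 0.2620/0.5052 = 0.5186
Terminal stock prices: S_uu = 140.1, S_ud = 85, S_dd = 51.56
Terminal payoffs (S − K): max(55.14, 0) = 55.14, max(0, 0) = 0, max(-33.44, 0) = 0
Node u (S = 109.1): V_u = e^(−0.04)·[0.5186·55.1413 + 0.4814·0.0000] = 27.4751
Node d (S = 66.2): V_d = e^(−0.04)·[0.5186·0.0000 + 0.4814·0.0000] = 0.0000
Node 0 (S = 85): V_0 = e^(−0.04)·[0.5186·27.4751 + 0.4814·0.0000] = 13.6899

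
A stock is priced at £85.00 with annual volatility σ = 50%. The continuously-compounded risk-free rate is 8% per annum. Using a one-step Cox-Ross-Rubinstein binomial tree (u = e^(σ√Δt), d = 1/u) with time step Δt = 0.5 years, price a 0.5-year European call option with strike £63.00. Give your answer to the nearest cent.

£26.16

CRR parameters: u = e^(σ√Δt) = e^(0.5·√0.5) = 1.4241, d = 1/u = 0.7022
Per-period rate: rΔt = 0.08·0.5 = 0.04, so R = e^0.04 = 1.0408
Risk-neutral probability p = (e^0.04 − 0.7022)/(1.4241 − 0.7022) = 0.3386/0.7219 = 0.4691
Terminal stock prices: S_u = 121.1, S_d = 59.69
Terminal payoffs (S − K): max(58.05, 0) = 58.05, max(-3.314, 0) = 0
Node 0 (S = 85): V_0 = e^(−0.04)·[0.4691·58.0501 + 0.5309·0.0000] = 26.1608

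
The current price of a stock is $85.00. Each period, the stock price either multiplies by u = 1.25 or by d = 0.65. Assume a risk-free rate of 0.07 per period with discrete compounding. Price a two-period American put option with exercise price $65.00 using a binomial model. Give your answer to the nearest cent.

Risk-neutral probability p = (1 + 0.07 − 0.65)/(1.25 − 0.65) = 0.4200/0.6000 = 0.7000
Terminal stock prices: S_uu = 132.8, S_ud = 69.06, S_dd = 35.91
Terminal payoffs (K − S): max(-67.81, 0) = 0, max(-4.062, 0) = 0, max(29.09, 0) = 29.09
Node u (S = 106.2): continuation = 1/1.07·[0.7000·0.0000 + 0.3000·0.0000] = 0.0000; exercise value = 0.0000 ≤ continuation, so V_u = 0.0000
Node d (S = 55.25): continuation = 1/1.07·[0.7000·0.0000 + 0.3000·29.0875] = 8.1554; exercise value = 9.7500 > continuation, so V_d = 9.7500 (exercise)
Node 0 (S = 85): continuation = 1/1.07·[0.7000·0.0000 + 0.3000·9.7500] = 2.7336; exercise value = 0.0000 ≤ continuation, so V_0 = 2.7336

$2.73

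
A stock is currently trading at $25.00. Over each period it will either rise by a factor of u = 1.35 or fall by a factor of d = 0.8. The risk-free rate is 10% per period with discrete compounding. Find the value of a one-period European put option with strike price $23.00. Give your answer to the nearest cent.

Risk-neutral probability p = (1 + 0.1 − 0.8)/(1.35 − 0.8) = 0.3000/0.5500 = 0.5455
Terminal stock prices: S_u = 33.75, S_d = 20
Terminal payoffs (K − S): max(-10.75, 0) = 0, max(3, 0) = 3
Node 0 (S = 25): V_0 = 1/1.1·[0.5455·0.0000 + 0.4545·3.0000] = 1.2397

$1.24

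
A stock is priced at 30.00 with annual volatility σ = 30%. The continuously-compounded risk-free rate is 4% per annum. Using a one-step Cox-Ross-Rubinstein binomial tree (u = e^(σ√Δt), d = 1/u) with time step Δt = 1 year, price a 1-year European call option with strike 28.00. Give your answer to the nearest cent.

5.91

CRR parameters: u = e^(σ√Δt) = e^(0.3·√1) = 1.3499, d = 1/u = 0.7408
Per-period rate: rΔt = 0.04·1 = 0.04, so R = e^0.04 = 1.0408
Risk-neutral probability p = (e^0.04 − 0.7408)/(1.3499 − 0.7408) = 0.3000/0.6090 = 0.4926
Terminal stock prices: S_u = 40.5, S_d = 22.22
Terminal payoffs (S − K): max(12.5, 0) = 12.5, max(-5.775, 0) = 0
Node 0 (S = 30): V_0 = e^(−0.04)·[0.4926·12.4958 + 0.5074·0.0000] = 5.9136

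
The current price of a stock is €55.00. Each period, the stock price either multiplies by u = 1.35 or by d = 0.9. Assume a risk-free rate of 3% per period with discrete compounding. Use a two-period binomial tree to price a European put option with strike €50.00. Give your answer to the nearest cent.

€2.60

Risk-neutral probability p = (1 + 0.03 − 0.9)/(1.35 − 0.9) = 0.1300/0.4500 = 0.2889
Terminal stock prices: S_uu = 100.2, S_ud = 66.83, S_dd = 44.55
Terminal payoffs (K − S): max(-50.24, 0) = 0, max(-16.83, 0) = 0, max(5.45, 0) = 5.45
Node u (S = 74.25): V_u = 1/1.03·[0.2889·0.0000 + 0.7111·0.0000] = 0.0000
Node d (S = 49.5): V_d = 1/1.03·[0.2889·0.0000 + 0.7111·5.4500] = 3.7627
Node 0 (S = 55): V_0 = 1/1.03·[0.2889·0.0000 + 0.7111·3.7627] = 2.5977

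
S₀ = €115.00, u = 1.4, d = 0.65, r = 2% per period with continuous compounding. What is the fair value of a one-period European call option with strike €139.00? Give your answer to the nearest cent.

Risk-neutral probability p = (e^0.02 − 0.65)/(1.4 − 0.65) = 0.3702/0.7500 = 0.4936
Terminal stock prices: S_u = 161, S_d = 74.75
Terminal payoffs (S − K): max(22, 0) = 22, max(-64.25, 0) = 0
Node 0 (S = 115): V_0 = e^(−0.02)·[0.4936·22.0000 + 0.5064·0.0000] = 10.6442

€10.64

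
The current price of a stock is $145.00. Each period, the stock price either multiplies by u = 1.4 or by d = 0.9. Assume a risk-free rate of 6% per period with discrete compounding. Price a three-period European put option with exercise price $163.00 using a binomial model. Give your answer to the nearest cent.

$15.13

Risk-neutral probability p = (1 + 0.06 − 0.9)/(1.4 − 0.9) = 0.1600/0.5000 = 0.3200
Terminal stock prices: S_uuu = 397.9, S_uud = 255.8, S_udd = 164.4, S_ddd = 105.7
Terminal payoffs (K − S): max(-234.9, 0) = 0, max(-92.78, 0) = 0, max(-1.43, 0) = 0, max(57.29, 0) = 57.29
Node uu (S = 284.2): V_uu = 1/1.06·[0.3200·0.0000 + 0.6800·0.0000] = 0.0000
Node ud (S = 182.7): V_ud = 1/1.06·[0.3200·0.0000 + 0.6800·0.0000] = 0.0000
Node dd (S = 117.5): V_dd = 1/1.06·[0.3200·0.0000 + 0.6800·57.2950] = 36.7553
Node u (S = 203): V_u = 1/1.06·[0.3200·0.0000 + 0.6800·0.0000] = 0.0000
Node d (S = 130.5): V_d = 1/1.06·[0.3200·0.0000 + 0.6800·36.7553] = 23.5789
Node 0 (S = 145): V_0 = 1/1.06·[0.3200·0.0000 + 0.6800·23.5789] = 15.1261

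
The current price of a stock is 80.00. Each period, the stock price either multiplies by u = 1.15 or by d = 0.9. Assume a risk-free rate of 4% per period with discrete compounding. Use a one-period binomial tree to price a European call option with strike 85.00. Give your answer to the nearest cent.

Risk-neutral probability p = (1 + 0.04 − 0.9)/(1.15 − 0.9) = 0.1400/0.2500 = 0.5600
Terminal stock prices: S_u = 92, S_d = 72
Terminal payoffs (S − K): max(7, 0) = 7, max(-13, 0) = 0
Node 0 (S = 80): V_0 = 1/1.04·[0.5600·7.0000 + 0.4400·0.0000] = 3.7692

3.77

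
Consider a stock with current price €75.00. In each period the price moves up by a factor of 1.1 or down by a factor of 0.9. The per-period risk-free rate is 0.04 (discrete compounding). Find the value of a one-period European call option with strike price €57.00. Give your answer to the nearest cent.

€20.19

Risk-neutral probability p = (1 + 0.04 − 0.9)/(1.1 − 0.9) = 0.1400/0.2000 = 0.7000
Terminal stock prices: S_u = 82.5, S_d = 67.5
Terminal payoffs (S − K): max(25.5, 0) = 25.5, max(10.5, 0) = 10.5
Node 0 (S = 75): V_0 = 1/1.04·[0.7000·25.5000 + 0.3000·10.5000] = 20.1923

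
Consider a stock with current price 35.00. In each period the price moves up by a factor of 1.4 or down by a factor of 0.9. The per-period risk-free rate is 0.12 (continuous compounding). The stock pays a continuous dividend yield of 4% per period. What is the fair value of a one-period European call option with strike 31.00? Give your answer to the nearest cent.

Per-period risk-free factor R = e^0.12 = 1.1275; dividend-adjusted growth = e^(0.12−0.04) = 1.0833.
Risk-neutral probability p = (1.0833 − 0.9)/(1.4 − 0.9) = 0.1833/0.5000 = 0.3666
Terminal stock prices: S_u = 49, S_d = 31.5
Terminal payoffs (S − K): max(18, 0) = 18, max(0.5, 0) = 0.5
Node 0 (S = 35): V_0 = e^(−0.12)·[0.3666·18.0000 + 0.6334·0.5000] = 6.1331

6.13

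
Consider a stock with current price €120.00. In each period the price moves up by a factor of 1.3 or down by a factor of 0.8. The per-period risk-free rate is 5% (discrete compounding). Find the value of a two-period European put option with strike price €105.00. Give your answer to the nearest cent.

€6.39

Risk-neutral probability p = (1 + 0.05 − 0.8)/(1.3 − 0.8) = 0.2500/0.5000 = 0.5000
Terminal stock prices: S_uu = 202.8, S_ud = 124.8, S_dd = 76.8
Terminal payoffs (K − S): max(-97.8, 0) = 0, max(-19.8, 0) = 0, max(28.2, 0) = 28.2
Node u (S = 156): V_u = 1/1.05·[0.5000·0.0000 + 0.5000·0.0000] = 0.0000
Node d (S = 96): V_d = 1/1.05·[0.5000·0.0000 + 0.5000·28.2000] = 13.4286
Node 0 (S = 120): V_0 = 1/1.05·[0.5000·0.0000 + 0.5000·13.4286] = 6.3946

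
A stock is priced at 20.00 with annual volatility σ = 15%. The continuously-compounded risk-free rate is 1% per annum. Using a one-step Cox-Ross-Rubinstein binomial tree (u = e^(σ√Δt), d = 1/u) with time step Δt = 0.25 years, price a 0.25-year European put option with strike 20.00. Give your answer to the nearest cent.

CRR parameters: u = e^(σ√Δt) = e^(0.15·√0.25) = 1.0779, d = 1/u = 0.9277
Per-period rate: rΔt = 0.01·0.25 = 0.0025, so R = e^0.0025 = 1.0025
Risk-neutral probability p = (e^0.0025 − 0.9277)/(1.0779 − 0.9277) = 0.0748/0.1501 = 0.4979
Terminal stock prices: S_u = 21.56, S_d = 18.55
Terminal payoffs (K − S): max(-1.558, 0) = 0, max(1.445, 0) = 1.445
Node 0 (S = 20): V_0 = e^(−0.0025)·[0.4979·0.0000 + 0.5021·1.4451] = 0.7237

0.72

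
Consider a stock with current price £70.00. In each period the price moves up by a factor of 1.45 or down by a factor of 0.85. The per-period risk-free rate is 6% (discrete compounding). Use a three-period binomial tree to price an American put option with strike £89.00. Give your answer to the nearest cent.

Risk-neutral probability p = (1 + 0.06 − 0.85)/(1.45 − 0.85) = 0.2100/0.6000 = 0.3500
Terminal stock prices: S_uuu = 213.4, S_uud = 125.1, S_udd = 73.33, S_ddd = 42.99
Terminal payoffs (K − S): max(-124.4, 0) = 0, max(-36.1, 0) = 0, max(15.67, 0) = 15.67, max(46.01, 0) = 46.01
Node uu (S = 147.2): continuation = 1/1.06·[0.3500·0.0000 + 0.6500·0.0000] = 0.0000; exercise value = 0.0000 ≤ continuation, so V_uu = 0.0000
Node ud (S = 86.27): continuation = 1/1.06·[0.3500·0.0000 + 0.6500·15.6663] = 9.6067; exercise value = 2.7250 ≤ continuation, so V_ud = 9.6067
Node dd (S = 50.57): continuation = 1/1.06·[0.3500·15.6663 + 0.6500·46.0113] = 33.3873; exercise value = 38.4250 > continuation, so V_dd = 38.4250 (exercise)
Node u (S = 101.5): continuation = 1/1.06·[0.3500·0.0000 + 0.6500·9.6067] = 5.8909; exercise value = 0.0000 ≤ continuation, so V_u = 5.8909
Node d (S = 59.5): continuation = 1/1.06·[0.3500·9.6067 + 0.6500·38.4250] = 26.7345; exercise value = 29.5000 > continuation, so V_d = 29.5000 (exercise)
Node 0 (S = 70): continuation = 1/1.06·[0.3500·5.8909 + 0.6500·29.5000] = 20.0347; exercise value = 19.0000 ≤ continuation, so V_0 = 20.0347

£20.03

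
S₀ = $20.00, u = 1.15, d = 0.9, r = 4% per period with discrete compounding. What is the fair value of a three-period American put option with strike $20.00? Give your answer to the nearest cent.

Risk-neutral probability p = (1 + 0.04 − 0.9)/(1.15 − 0.9) = 0.1400/0.2500 = 0.5600
Terminal stock prices: S_uuu = 30.42, S_uud = 23.8, S_udd = 18.63, S_ddd = 14.58
Terminal payoffs (K − S): max(-10.42, 0) = 0, max(-3.805, 0) = 0, max(1.37, 0) = 1.37, max(5.42, 0) = 5.42
Node uu (S = 26.45): continuation = 1/1.04·[0.5600·0.0000 + 0.4400·0.0000] = 0.0000; exercise value = 0.0000 ≤ continuation, so V_uu = 0.0000
Node ud (S = 20.7): continuation = 1/1.04·[0.5600·0.0000 + 0.4400·1.3700] = 0.5796; exercise value = 0.0000 ≤ continuation, so V_ud = 0.5796
Node dd (S = 16.2): continuation = 1/1.04·[0.5600·1.3700 + 0.4400·5.4200] = 3.0308; exercise value = 3.8000 > continuation, so V_dd = 3.8000 (exercise)
Node u (S = 23): continuation = 1/1.04·[0.5600·0.0000 + 0.4400·0.5796] = 0.2452; exercise value = 0.0000 ≤ continuation, so V_u = 0.2452
Node d (S = 18): continuation = 1/1.04·[0.5600·0.5796 + 0.4400·3.8000] = 1.9198; exercise value = 2.0000 > continuation, so V_d = 2.0000 (exercise)
Node 0 (S = 20): continuation = 1/1.04·[0.5600·0.2452 + 0.4400·2.0000] = 0.9782; exercise value = 0.0000 ≤ continuation, so V_0 = 0.9782

$0.98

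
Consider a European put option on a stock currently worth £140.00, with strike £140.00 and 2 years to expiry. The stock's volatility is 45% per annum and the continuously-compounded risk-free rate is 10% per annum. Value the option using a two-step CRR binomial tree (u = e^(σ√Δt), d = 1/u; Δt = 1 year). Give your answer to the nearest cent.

£16.84

CRR parameters: u = e^(σ√Δt) = e^(0.45·√1) = 1.5683, d = 1/u = 0.6376
Per-period rate: rΔt = 0.1·1 = 0.1, so R = e^0.1 = 1.1052
Risk-neutral probability p = (e^0.1 − 0.6376)/(1.5683 − 0.6376) = 0.4675/0.9307 = 0.5024
Terminal stock prices: S_uu = 344.3, S_ud = 140, S_dd = 56.92
Terminal payoffs (K − S): max(-204.3, 0) = 0, max(0, 0) = 0, max(83.08, 0) = 83.08
Node u (S = 219.6): V_u = e^(−0.1)·[0.5024·0.0000 + 0.4976·0.0000] = 0.0000
Node d (S = 89.27): V_d = e^(−0.1)·[0.5024·0.0000 + 0.4976·83.0802] = 37.4093
Node 0 (S = 140): V_0 = e^(−0.1)·[0.5024·0.0000 + 0.4976·37.4093] = 16.8446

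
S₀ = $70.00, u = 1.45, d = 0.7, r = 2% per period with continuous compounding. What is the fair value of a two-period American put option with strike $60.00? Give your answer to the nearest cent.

Risk-neutral probability p = (e^0.02 − 0.7)/(1.45 − 0.7) = 0.3202/0.7500 = 0.4269
Terminal stock prices: S_uu = 147.2, S_ud = 71.05, S_dd = 34.3
Terminal payoffs (K − S): max(-87.18, 0) = 0, max(-11.05, 0) = 0, max(25.7, 0) = 25.7
Node u (S = 101.5): continuation = e^(−0.02)·[0.4269·0.0000 + 0.5731·0.0000] = 0.0000; exercise value = 0.0000 ≤ continuation, so V_u = 0.0000
Node d (S = 49): continuation = e^(−0.02)·[0.4269·0.0000 + 0.5731·25.7000] = 14.4361; exercise value = 11.0000 ≤ continuation, so V_d = 14.4361
Node 0 (S = 70): continuation = e^(−0.02)·[0.4269·0.0000 + 0.5731·14.4361] = 8.1090; exercise value = 0.0000 ≤ continuation, so V_0 = 8.1090

$8.11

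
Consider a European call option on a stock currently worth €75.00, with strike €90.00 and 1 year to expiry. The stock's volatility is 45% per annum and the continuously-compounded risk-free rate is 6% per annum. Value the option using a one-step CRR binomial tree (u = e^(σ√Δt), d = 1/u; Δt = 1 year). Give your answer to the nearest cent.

CRR parameters: u = e^(σ√Δt) = e^(0.45·√1) = 1.5683, d = 1/u = 0.6376
Per-period rate: rΔt = 0.06·1 = 0.06, so R = e^0.06 = 1.0618
Risk-neutral probability p = (e^0.06 − 0.6376)/(1.5683 − 0.6376) = 0.4242/0.9307 = 0.4558
Terminal stock prices: S_u = 117.6, S_d = 47.82
Terminal payoffs (S − K): max(27.62, 0) = 27.62, max(-42.18, 0) = 0
Node 0 (S = 75): V_0 = e^(−0.06)·[0.4558·27.6234 + 0.5442·0.0000] = 11.8576

€11.86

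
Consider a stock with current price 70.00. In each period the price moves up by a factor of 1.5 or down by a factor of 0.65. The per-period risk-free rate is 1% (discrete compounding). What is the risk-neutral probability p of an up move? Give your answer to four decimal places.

p = 0.4235

Risk-neutral probability p = (1 + 0.01 − 0.65)/(1.5 − 0.65) = 0.3600/0.8500 = 0.4235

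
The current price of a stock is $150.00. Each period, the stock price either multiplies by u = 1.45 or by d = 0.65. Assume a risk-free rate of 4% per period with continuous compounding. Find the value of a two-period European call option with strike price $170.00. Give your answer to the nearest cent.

Risk-neutral probability p = (e^0.04 − 0.65)/(1.45 − 0.65) = 0.3908/0.8000 = 0.4885
Terminal stock prices: S_uu = 315.4, S_ud = 141.4, S_dd = 63.38
Terminal payoffs (S − K): max(145.4, 0) = 145.4, max(-28.62, 0) = 0, max(-106.6, 0) = 0
Node u (S = 217.5): V_u = e^(−0.04)·[0.4885·145.3750 + 0.5115·0.0000] = 68.2330
Node d (S = 97.5): V_d = e^(−0.04)·[0.4885·0.0000 + 0.5115·0.0000] = 0.0000
Node 0 (S = 150): V_0 = e^(−0.04)·[0.4885·68.2330 + 0.5115·0.0000] = 32.0257

$32.03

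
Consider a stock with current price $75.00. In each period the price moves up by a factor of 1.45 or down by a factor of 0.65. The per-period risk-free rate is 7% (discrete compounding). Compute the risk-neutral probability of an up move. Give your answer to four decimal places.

p = 0.5250

Risk-neutral probability p = (1 + 0.07 − 0.65)/(1.45 − 0.65) = 0.4200/0.8000 = 0.5250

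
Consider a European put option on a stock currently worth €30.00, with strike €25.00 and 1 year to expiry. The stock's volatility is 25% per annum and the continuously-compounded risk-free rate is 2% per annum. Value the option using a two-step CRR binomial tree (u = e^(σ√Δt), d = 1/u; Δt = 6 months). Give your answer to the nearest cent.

€1.03

CRR parameters: u = e^(σ√Δt) = e^(0.25·√0.5) = 1.1934, d = 1/u = 0.8380
Per-period rate: rΔt = 0.02·0.5 = 0.01, so R = e^0.01 = 1.0101
Risk-neutral probability p = (e^0.01 − 0.8380)/(1.1934 − 0.8380) = 0.1721/0.3554 = 0.4842
Terminal stock prices: S_uu = 42.72, S_ud = 30, S_dd = 21.07
Terminal payoffs (K − S): max(-17.72, 0) = 0, max(-5, 0) = 0, max(3.934, 0) = 3.934
Node u (S = 35.8): V_u = e^(−0.01)·[0.4842·0.0000 + 0.5158·0.0000] = 0.0000
Node d (S = 25.14): V_d = e^(−0.01)·[0.4842·0.0000 + 0.5158·3.9343] = 2.0091
Node 0 (S = 30): V_0 = e^(−0.01)·[0.4842·0.0000 + 0.5158·2.0091] = 1.0260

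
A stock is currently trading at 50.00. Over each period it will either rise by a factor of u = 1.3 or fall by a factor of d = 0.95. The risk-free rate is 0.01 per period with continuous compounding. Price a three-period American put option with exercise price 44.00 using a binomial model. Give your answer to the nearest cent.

0.62

Risk-neutral probability p = (e^0.01 − 0.95)/(1.3 − 0.95) = 0.0601/0.3500 = 0.1716
Terminal stock prices: S_uuu = 109.9, S_uud = 80.28, S_udd = 58.66, S_ddd = 42.87
Terminal payoffs (K − S): max(-65.85, 0) = 0, max(-36.28, 0) = 0, max(-14.66, 0) = 0, max(1.131, 0) = 1.131
Node uu (S = 84.5): continuation = e^(−0.01)·[0.1716·0.0000 + 0.8284·0.0000] = 0.0000; exercise value = 0.0000 ≤ continuation, so V_uu = 0.0000
Node ud (S = 61.75): continuation = e^(−0.01)·[0.1716·0.0000 + 0.8284·0.0000] = 0.0000; exercise value = 0.0000 ≤ continuation, so V_ud = 0.0000
Node dd (S = 45.12): continuation = e^(−0.01)·[0.1716·0.0000 + 0.8284·1.1313] = 0.9278; exercise value = 0.0000 ≤ continuation, so V_dd = 0.9278
Node u (S = 65): continuation = e^(−0.01)·[0.1716·0.0000 + 0.8284·0.0000] = 0.0000; exercise value = 0.0000 ≤ continuation, so V_u = 0.0000
Node d (S = 47.5): continuation = e^(−0.01)·[0.1716·0.0000 + 0.8284·0.9278] = 0.7610; exercise value = 0.0000 ≤ continuation, so V_d = 0.7610
Node 0 (S = 50): continuation = e^(−0.01)·[0.1716·0.0000 + 0.8284·0.7610] = 0.6242; exercise value = 0.0000 ≤ continuation, so V_0 = 0.6242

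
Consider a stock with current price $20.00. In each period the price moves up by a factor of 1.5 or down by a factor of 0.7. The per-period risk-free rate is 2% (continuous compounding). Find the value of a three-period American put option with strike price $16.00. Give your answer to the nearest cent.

Risk-neutral probability p = (e^0.02 − 0.7)/(1.5 − 0.7) = 0.3202/0.8000 = 0.4003
Terminal stock prices: S_uuu = 67.5, S_uud = 31.5, S_udd = 14.7, S_ddd = 6.86
Terminal payoffs (K − S): max(-51.5, 0) = 0, max(-15.5, 0) = 0, max(1.3, 0) = 1.3, max(9.14, 0) = 9.14
Node uu (S = 45): continuation = e^(−0.02)·[0.4003·0.0000 + 0.5997·0.0000] = 0.0000; exercise value = 0.0000 ≤ continuation, so V_uu = 0.0000
Node ud (S = 21): continuation = e^(−0.02)·[0.4003·0.0000 + 0.5997·1.3000] = 0.7642; exercise value = 0.0000 ≤ continuation, so V_ud = 0.7642
Node dd (S = 9.8): continuation = e^(−0.02)·[0.4003·1.3000 + 0.5997·9.1400] = 5.8832; exercise value = 6.2000 > continuation, so V_dd = 6.2000 (exercise)
Node u (S = 30): continuation = e^(−0.02)·[0.4003·0.0000 + 0.5997·0.7642] = 0.4493; exercise value = 0.0000 ≤ continuation, so V_u = 0.4493
Node d (S = 14): continuation = e^(−0.02)·[0.4003·0.7642 + 0.5997·6.2000] = 3.9446; exercise value = 2.0000 ≤ continuation, so V_d = 3.9446
Node 0 (S = 20): continuation = e^(−0.02)·[0.4003·0.4493 + 0.5997·3.9446] = 2.4952; exercise value = 0.0000 ≤ continuation, so V_0 = 2.4952

$2.50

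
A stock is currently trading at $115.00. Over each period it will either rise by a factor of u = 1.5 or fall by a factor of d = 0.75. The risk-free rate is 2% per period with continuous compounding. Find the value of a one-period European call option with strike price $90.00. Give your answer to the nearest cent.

Risk-neutral probability p = (e^0.02 − 0.75)/(1.5 − 0.75) = 0.2702/0.7500 = 0.3603
Terminal stock prices: S_u = 172.5, S_d = 86.25
Terminal payoffs (S − K): max(82.5, 0) = 82.5, max(-3.75, 0) = 0
Node 0 (S = 115): V_0 = e^(−0.02)·[0.3603·82.5000 + 0.6397·0.0000] = 29.1336

$29.13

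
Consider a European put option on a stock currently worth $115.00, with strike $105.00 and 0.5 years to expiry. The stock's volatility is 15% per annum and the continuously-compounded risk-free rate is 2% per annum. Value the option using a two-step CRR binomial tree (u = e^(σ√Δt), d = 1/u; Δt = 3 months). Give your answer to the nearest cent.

CRR parameters: u = e^(σ√Δt) = e^(0.15·√0.25) = 1.0779, d = 1/u = 0.9277
Per-period rate: rΔt = 0.02·0.25 = 0.005, so R = e^0.005 = 1.0050
Risk-neutral probability p = (e^0.005 − 0.9277)/(1.0779 − 0.9277) = 0.0773/0.1501 = 0.5146
Terminal stock prices: S_uu = 133.6, S_ud = 115, S_dd = 98.98
Terminal payoffs (K − S): max(-28.61, 0) = 0, max(-10, 0) = 0, max(6.019, 0) = 6.019
Node u (S = 124): V_u = e^(−0.005)·[0.5146·0.0000 + 0.4854·0.0000] = 0.0000
Node d (S = 106.7): V_d = e^(−0.005)·[0.5146·0.0000 + 0.4854·6.0186] = 2.9066
Node 0 (S = 115): V_0 = e^(−0.005)·[0.5146·0.0000 + 0.4854·2.9066] = 1.4037

$1.40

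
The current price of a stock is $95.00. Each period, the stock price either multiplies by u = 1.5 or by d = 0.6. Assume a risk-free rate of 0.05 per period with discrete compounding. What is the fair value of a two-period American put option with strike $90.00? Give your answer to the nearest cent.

Risk-neutral probability p = (1 + 0.05 − 0.6)/(1.5 − 0.6) = 0.4500/0.9000 = 0.5000
Terminal stock prices: S_uu = 213.8, S_ud = 85.5, S_dd = 34.2
Terminal payoffs (K − S): max(-123.8, 0) = 0, max(4.5, 0) = 4.5, max(55.8, 0) = 55.8
Node u (S = 142.5): continuation = 1/1.05·[0.5000·0.0000 + 0.5000·4.5000] = 2.1429; exercise value = 0.0000 ≤ continuation, so V_u = 2.1429
Node d (S = 57): continuation = 1/1.05·[0.5000·4.5000 + 0.5000·55.8000] = 28.7143; exercise value = 33.0000 > continuation, so V_d = 33.0000 (exercise)
Node 0 (S = 95): continuation = 1/1.05·[0.5000·2.1429 + 0.5000·33.0000] = 16.7347; exercise value = 0.0000 ≤ continuation, so V_0 = 16.7347

$16.73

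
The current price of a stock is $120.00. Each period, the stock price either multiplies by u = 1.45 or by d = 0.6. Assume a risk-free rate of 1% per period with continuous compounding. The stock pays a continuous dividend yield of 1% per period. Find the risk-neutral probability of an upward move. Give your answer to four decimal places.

Per-period risk-free factor R = e^0.01 = 1.0101; dividend-adjusted growth = e^(0.01−0.01) = 1.0000.
Risk-neutral probability p = (1.0000 − 0.6)/(1.45 − 0.6) = 0.4000/0.8500 = 0.4706

p = 0.4706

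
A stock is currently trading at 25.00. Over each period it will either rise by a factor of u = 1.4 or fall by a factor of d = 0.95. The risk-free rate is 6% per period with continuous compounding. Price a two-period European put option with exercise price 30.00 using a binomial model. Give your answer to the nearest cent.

Risk-neutral probability p = (e^0.06 − 0.95)/(1.4 − 0.95) = 0.1118/0.4500 = 0.2485
Terminal stock prices: S_uu = 49, S_ud = 33.25, S_dd = 22.56
Terminal payoffs (K − S): max(-19, 0) = 0, max(-3.25, 0) = 0, max(7.438, 0) = 7.438
Node u (S = 35): V_u = e^(−0.06)·[0.2485·0.0000 + 0.7515·0.0000] = 0.0000
Node d (S = 23.75): V_d = e^(−0.06)·[0.2485·0.0000 + 0.7515·7.4375] = 5.2636
Node 0 (S = 25): V_0 = e^(−0.06)·[0.2485·0.0000 + 0.7515·5.2636] = 3.7251

3.73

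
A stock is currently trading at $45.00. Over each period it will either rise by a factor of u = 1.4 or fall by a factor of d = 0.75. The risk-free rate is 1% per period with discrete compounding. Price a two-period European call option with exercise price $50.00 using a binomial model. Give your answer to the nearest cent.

$5.99

Risk-neutral probability p = (1 + 0.01 − 0.75)/(1.4 − 0.75) = 0.2600/0.6500 = 0.4000
Terminal stock prices: S_uu = 88.2, S_ud = 47.25, S_dd = 25.31
Terminal payoffs (S − K): max(38.2, 0) = 38.2, max(-2.75, 0) = 0, max(-24.69, 0) = 0
Node u (S = 63): V_u = 1/1.01·[0.4000·38.2000 + 0.6000·0.0000] = 15.1287
Node d (S = 33.75): V_d = 1/1.01·[0.4000·0.0000 + 0.6000·0.0000] = 0.0000
Node 0 (S = 45): V_0 = 1/1.01·[0.4000·15.1287 + 0.6000·0.0000] = 5.9916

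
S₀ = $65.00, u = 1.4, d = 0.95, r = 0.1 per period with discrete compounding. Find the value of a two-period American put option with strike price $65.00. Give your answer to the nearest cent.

Risk-neutral probability p = (1 + 0.1 − 0.95)/(1.4 − 0.95) = 0.1500/0.4500 = 0.3333
Terminal stock prices: S_uu = 127.4, S_ud = 86.45, S_dd = 58.66
Terminal payoffs (K − S): max(-62.4, 0) = 0, max(-21.45, 0) = 0, max(6.337, 0) = 6.337
Node u (S = 91): continuation = 1/1.1·[0.3333·0.0000 + 0.6667·0.0000] = 0.0000; exercise value = 0.0000 ≤ continuation, so V_u = 0.0000
Node d (S = 61.75): continuation = 1/1.1·[0.3333·0.0000 + 0.6667·6.3375] = 3.8409; exercise value = 3.2500 ≤ continuation, so V_d = 3.8409
Node 0 (S = 65): continuation = 1/1.1·[0.3333·0.0000 + 0.6667·3.8409] = 2.3278; exercise value = 0.0000 ≤ continuation, so V_0 = 2.3278

$2.33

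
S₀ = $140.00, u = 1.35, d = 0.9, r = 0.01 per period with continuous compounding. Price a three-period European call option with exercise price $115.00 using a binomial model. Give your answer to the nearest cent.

$33.81

Risk-neutral probability p = (e^0.01 − 0.9)/(1.35 − 0.9) = 0.1101/0.4500 = 0.2446
Terminal stock prices: S_uuu = 344.5, S_uud = 229.6, S_udd = 153.1, S_ddd = 102.1
Terminal payoffs (S − K): max(229.5, 0) = 229.5, max(114.6, 0) = 114.6, max(38.09, 0) = 38.09, max(-12.94, 0) = 0
Node uu (S = 255.2): V_uu = e^(−0.01)·[0.2446·229.4525 + 0.7554·114.6350] = 141.2943
Node ud (S = 170.1): V_ud = e^(−0.01)·[0.2446·114.6350 + 0.7554·38.0900] = 56.2443
Node dd (S = 113.4): V_dd = e^(−0.01)·[0.2446·38.0900 + 0.7554·0.0000] = 9.2224
Node u (S = 189): V_u = e^(−0.01)·[0.2446·141.2943 + 0.7554·56.2443] = 76.2772
Node d (S = 126): V_d = e^(−0.01)·[0.2446·56.2443 + 0.7554·9.2224] = 20.5157
Node 0 (S = 140): V_0 = e^(−0.01)·[0.2446·76.2772 + 0.7554·20.5157] = 33.8127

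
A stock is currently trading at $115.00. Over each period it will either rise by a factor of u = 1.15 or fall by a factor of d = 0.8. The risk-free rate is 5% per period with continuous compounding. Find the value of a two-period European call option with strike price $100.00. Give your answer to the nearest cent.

Risk-neutral probability p = (e^0.05 − 0.8)/(1.15 − 0.8) = 0.2513/0.3500 = 0.7179
Terminal stock prices: S_uu = 152.1, S_ud = 105.8, S_dd = 73.6
Terminal payoffs (S − K): max(52.09, 0) = 52.09, max(5.8, 0) = 5.8, max(-26.4, 0) = 0
Node u (S = 132.2): V_u = e^(−0.05)·[0.7179·52.0875 + 0.2821·5.8000] = 37.1271
Node d (S = 92): V_d = e^(−0.05)·[0.7179·5.8000 + 0.2821·0.0000] = 3.9608
Node 0 (S = 115): V_0 = e^(−0.05)·[0.7179·37.1271 + 0.2821·3.9608] = 26.4170

$26.42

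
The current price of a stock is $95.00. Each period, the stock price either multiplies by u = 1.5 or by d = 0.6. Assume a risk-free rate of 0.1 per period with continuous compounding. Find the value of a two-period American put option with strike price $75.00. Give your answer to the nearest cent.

Risk-neutral probability p = (e^0.1 − 0.6)/(1.5 − 0.6) = 0.5052/0.9000 = 0.5613
Terminal stock prices: S_uu = 213.8, S_ud = 85.5, S_dd = 34.2
Terminal payoffs (K − S): max(-138.8, 0) = 0, max(-10.5, 0) = 0, max(40.8, 0) = 40.8
Node u (S = 142.5): continuation = e^(−0.1)·[0.5613·0.0000 + 0.4387·0.0000] = 0.0000; exercise value = 0.0000 ≤ continuation, so V_u = 0.0000
Node d (S = 57): continuation = e^(−0.1)·[0.5613·0.0000 + 0.4387·40.8000] = 16.1956; exercise value = 18.0000 > continuation, so V_d = 18.0000 (exercise)
Node 0 (S = 95): continuation = e^(−0.1)·[0.5613·0.0000 + 0.4387·18.0000] = 7.1451; exercise value = 0.0000 ≤ continuation, so V_0 = 7.1451

$7.15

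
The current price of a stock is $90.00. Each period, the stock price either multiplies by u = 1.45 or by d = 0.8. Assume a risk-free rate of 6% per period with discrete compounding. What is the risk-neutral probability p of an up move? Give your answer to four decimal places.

p = 0.4000

Risk-neutral probability p = (1 + 0.06 − 0.8)/(1.45 − 0.8) = 0.2600/0.6500 = 0.4000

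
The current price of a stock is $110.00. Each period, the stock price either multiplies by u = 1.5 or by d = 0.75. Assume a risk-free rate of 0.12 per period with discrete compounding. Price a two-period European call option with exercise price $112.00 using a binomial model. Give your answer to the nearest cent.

$30.97

Risk-neutral probability p = (1 + 0.12 − 0.75)/(1.5 − 0.75) = 0.3700/0.7500 = 0.4933
Terminal stock prices: S_uu = 247.5, S_ud = 123.8, S_dd = 61.88
Terminal payoffs (S − K): max(135.5, 0) = 135.5, max(11.75, 0) = 11.75, max(-50.12, 0) = 0
Node u (S = 165): V_u = 1/1.12·[0.4933·135.5000 + 0.5067·11.7500] = 65.0000
Node d (S = 82.5): V_d = 1/1.12·[0.4933·11.7500 + 0.5067·0.0000] = 5.1756
Node 0 (S = 110): V_0 = 1/1.12·[0.4933·65.0000 + 0.5067·5.1756] = 30.9723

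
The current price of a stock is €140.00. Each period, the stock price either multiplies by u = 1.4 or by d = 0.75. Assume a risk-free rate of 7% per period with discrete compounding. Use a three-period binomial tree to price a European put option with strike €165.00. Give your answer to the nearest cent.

Risk-neutral probability p = (1 + 0.07 − 0.75)/(1.4 − 0.75) = 0.3200/0.6500 = 0.4923
Terminal stock prices: S_uuu = 384.2, S_uud = 205.8, S_udd = 110.2, S_ddd = 59.06
Terminal payoffs (K − S): max(-219.2, 0) = 0, max(-40.8, 0) = 0, max(54.75, 0) = 54.75, max(105.9, 0) = 105.9
Node uu (S = 274.4): V_uu = 1/1.07·[0.4923·0.0000 + 0.5077·0.0000] = 0.0000
Node ud (S = 147): V_ud = 1/1.07·[0.4923·0.0000 + 0.5077·54.7500] = 25.9777
Node dd (S = 78.75): V_dd = 1/1.07·[0.4923·54.7500 + 0.5077·105.9375] = 75.4556
Node u (S = 196): V_u = 1/1.07·[0.4923·0.0000 + 0.5077·25.9777] = 12.3259
Node d (S = 105): V_d = 1/1.07·[0.4923·25.9777 + 0.5077·75.4556] = 47.7544
Node 0 (S = 140): V_0 = 1/1.07·[0.4923·12.3259 + 0.5077·47.7544] = 28.3296

€28.33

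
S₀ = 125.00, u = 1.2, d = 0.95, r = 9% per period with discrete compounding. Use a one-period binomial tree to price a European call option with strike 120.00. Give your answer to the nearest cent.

Risk-neutral probability p = (1 + 0.09 − 0.95)/(1.2 − 0.95) = 0.1400/0.2500 = 0.5600
Terminal stock prices: S_u = 150, S_d = 118.8
Terminal payoffs (S − K): max(30, 0) = 30, max(-1.25, 0) = 0
Node 0 (S = 125): V_0 = 1/1.09·[0.5600·30.0000 + 0.4400·0.0000] = 15.4128

15.41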